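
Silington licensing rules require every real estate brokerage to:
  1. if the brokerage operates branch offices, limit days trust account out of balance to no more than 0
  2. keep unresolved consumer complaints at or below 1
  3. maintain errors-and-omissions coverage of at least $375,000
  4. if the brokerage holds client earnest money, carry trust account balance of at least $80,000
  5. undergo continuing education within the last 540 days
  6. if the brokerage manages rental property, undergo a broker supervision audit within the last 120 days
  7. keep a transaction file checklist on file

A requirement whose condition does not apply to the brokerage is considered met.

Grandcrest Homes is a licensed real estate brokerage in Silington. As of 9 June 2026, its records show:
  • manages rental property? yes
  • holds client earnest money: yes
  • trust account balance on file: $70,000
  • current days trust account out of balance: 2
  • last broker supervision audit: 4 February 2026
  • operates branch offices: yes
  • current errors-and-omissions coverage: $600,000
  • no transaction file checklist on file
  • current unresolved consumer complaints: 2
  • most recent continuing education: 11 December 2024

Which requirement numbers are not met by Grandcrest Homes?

1. condition 'operates branch offices' holds; days trust account out of balance 2 > 0 → not met
2. unresolved consumer complaints 2 > 1 → not met
3. errors-and-omissions coverage $600,000 ≥ $375,000 → met
4. condition 'holds client earnest money' holds; trust account balance $70,000 < $80,000 → not met
5. continuing education 545 days ago vs limit 540 → not met
6. condition 'manages rental property' holds; broker supervision audit 125 days ago vs limit 120 → not met
7. transaction file checklist absent → not met
Not met: 1, 2, 4, 5, 6, 7

1, 2, 4, 5, 6, 7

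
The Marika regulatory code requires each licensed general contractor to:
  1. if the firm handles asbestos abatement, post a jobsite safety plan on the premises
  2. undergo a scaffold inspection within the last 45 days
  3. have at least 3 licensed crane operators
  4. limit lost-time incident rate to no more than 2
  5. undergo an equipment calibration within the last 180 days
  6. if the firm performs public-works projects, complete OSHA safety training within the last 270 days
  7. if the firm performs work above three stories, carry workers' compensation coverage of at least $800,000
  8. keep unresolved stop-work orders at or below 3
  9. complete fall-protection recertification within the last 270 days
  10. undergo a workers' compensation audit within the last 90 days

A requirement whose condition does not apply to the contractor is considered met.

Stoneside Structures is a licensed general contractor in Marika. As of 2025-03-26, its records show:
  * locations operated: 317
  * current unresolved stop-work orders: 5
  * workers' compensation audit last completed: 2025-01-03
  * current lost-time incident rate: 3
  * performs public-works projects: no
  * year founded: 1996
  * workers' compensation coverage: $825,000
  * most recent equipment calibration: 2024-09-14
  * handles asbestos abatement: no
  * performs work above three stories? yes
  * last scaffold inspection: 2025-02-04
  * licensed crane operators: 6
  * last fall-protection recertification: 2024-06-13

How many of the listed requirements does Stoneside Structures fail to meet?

5

1. condition 'handles asbestos abatement' does not hold → requirement n/a → met
2. scaffold inspection 50 days ago vs limit 45 → not met
3. licensed crane operators 6 ≥ 3 → met
4. lost-time incident rate 3 > 2 → not met
5. equipment calibration 193 days ago vs limit 180 → not met
6. condition 'performs public-works projects' does not hold → requirement n/a → met
7. condition 'performs work above three stories' holds; workers' compensation coverage $825,000 ≥ $800,000 → met
8. unresolved stop-work orders 5 > 3 → not met
9. fall-protection recertification 286 days ago vs limit 270 → not met
10. workers' compensation audit 82 days ago vs limit 90 → met
Not met: 5 of 10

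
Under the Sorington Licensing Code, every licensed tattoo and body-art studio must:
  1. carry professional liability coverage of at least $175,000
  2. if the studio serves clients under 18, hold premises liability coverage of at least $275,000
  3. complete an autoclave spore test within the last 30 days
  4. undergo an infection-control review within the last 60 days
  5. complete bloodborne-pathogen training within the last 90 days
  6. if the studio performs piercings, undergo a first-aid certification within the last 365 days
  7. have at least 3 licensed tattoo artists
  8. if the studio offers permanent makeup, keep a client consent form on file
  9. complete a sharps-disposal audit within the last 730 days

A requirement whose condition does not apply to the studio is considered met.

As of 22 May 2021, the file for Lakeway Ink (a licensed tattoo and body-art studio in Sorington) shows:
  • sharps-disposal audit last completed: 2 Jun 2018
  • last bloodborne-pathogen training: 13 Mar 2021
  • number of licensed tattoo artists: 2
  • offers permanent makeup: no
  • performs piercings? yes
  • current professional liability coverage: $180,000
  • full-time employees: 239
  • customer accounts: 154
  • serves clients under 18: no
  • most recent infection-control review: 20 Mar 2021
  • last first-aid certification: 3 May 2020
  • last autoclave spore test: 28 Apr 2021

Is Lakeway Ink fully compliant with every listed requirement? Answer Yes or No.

1. professional liability coverage $180,000 ≥ $175,000 → met
2. condition 'serves clients under 18' does not hold → requirement n/a → met
3. autoclave spore test 24 days ago vs limit 30 → met
4. infection-control review 63 days ago vs limit 60 → not met
5. bloodborne-pathogen training 70 days ago vs limit 90 → met
6. condition 'performs piercings' holds; first-aid certification 384 days ago vs limit 365 → not met
7. licensed tattoo artists 2 < 3 → not met
8. condition 'offers permanent makeup' does not hold → requirement n/a → met
9. sharps-disposal audit 1085 days ago vs limit 730 → not met
Not met: 4, 6, 7, 9

No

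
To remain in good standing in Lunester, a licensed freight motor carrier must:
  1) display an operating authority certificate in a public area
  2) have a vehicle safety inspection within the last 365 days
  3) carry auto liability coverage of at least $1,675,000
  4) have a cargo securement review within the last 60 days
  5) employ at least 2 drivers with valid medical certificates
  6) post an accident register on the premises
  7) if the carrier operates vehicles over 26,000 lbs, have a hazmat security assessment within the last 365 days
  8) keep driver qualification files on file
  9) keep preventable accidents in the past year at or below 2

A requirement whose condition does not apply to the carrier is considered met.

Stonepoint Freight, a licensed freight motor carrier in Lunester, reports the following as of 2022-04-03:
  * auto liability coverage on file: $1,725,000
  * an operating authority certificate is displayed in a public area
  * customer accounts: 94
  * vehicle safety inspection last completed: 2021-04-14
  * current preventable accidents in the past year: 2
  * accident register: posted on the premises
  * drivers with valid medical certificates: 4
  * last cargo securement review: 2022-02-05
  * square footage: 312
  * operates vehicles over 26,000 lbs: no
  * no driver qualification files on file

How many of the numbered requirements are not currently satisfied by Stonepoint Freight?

1. operating authority certificate present → met
2. vehicle safety inspection 354 days ago vs limit 365 → met
3. auto liability coverage $1,725,000 ≥ $1,675,000 → met
4. cargo securement review 57 days ago vs limit 60 → met
5. drivers with valid medical certificates 4 ≥ 2 → met
6. accident register present → met
7. condition 'operates vehicles over 26,000 lbs' does not hold → requirement n/a → met
8. driver qualification files absent → not met
9. preventable accidents in the past year 2 ≤ 2 → met
Not met: 1 of 9

1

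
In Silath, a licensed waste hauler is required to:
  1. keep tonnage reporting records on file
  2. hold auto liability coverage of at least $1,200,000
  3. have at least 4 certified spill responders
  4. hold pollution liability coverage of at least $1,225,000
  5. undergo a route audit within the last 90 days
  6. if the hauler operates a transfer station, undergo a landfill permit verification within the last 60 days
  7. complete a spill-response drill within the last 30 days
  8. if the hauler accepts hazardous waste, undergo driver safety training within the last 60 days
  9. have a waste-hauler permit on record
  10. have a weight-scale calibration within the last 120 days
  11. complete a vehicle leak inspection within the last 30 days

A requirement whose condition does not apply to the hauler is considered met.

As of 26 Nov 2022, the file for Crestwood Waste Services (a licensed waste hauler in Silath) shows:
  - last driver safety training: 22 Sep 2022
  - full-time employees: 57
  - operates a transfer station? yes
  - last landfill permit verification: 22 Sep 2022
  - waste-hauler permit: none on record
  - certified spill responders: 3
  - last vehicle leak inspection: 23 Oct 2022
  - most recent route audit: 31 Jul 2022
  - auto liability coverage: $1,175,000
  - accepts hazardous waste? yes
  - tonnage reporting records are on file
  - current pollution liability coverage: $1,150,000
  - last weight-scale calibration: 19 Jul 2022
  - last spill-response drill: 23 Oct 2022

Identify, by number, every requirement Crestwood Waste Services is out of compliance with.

2, 3, 4, 5, 6, 7, 8, 9, 10, 11

1. tonnage reporting records present → met
2. auto liability coverage $1,175,000 < $1,200,000 → not met
3. certified spill responders 3 < 4 → not met
4. pollution liability coverage $1,150,000 < $1,225,000 → not met
5. route audit 118 days ago vs limit 90 → not met
6. condition 'operates a transfer station' holds; landfill permit verification 65 days ago vs limit 60 → not met
7. spill-response drill 34 days ago vs limit 30 → not met
8. condition 'accepts hazardous waste' holds; driver safety training 65 days ago vs limit 60 → not met
9. waste-hauler permit absent → not met
10. weight-scale calibration 130 days ago vs limit 120 → not met
11. vehicle leak inspection 34 days ago vs limit 30 → not met
Not met: 2, 3, 4, 5, 6, 7, 8, 9, 10, 11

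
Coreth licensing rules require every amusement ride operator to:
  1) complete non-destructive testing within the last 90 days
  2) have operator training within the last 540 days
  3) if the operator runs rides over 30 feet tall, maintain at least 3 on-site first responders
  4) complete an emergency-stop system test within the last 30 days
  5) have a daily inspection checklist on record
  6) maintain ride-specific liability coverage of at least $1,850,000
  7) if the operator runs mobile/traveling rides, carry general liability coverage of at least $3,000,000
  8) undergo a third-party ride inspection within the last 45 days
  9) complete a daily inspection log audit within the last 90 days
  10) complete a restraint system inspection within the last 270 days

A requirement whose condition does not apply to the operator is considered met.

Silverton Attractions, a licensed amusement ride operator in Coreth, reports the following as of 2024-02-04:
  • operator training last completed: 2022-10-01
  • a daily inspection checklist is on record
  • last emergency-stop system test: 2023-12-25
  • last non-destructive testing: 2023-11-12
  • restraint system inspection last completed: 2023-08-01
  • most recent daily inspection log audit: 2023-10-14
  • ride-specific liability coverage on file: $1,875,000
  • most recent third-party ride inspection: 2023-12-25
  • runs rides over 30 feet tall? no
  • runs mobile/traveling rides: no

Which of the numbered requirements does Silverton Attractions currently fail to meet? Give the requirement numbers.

4, 9

1. non-destructive testing 84 days ago vs limit 90 → met
2. operator training 491 days ago vs limit 540 → met
3. condition 'runs rides over 30 feet tall' does not hold → requirement n/a → met
4. emergency-stop system test 41 days ago vs limit 30 → not met
5. daily inspection checklist present → met
6. ride-specific liability coverage $1,875,000 ≥ $1,850,000 → met
7. condition 'runs mobile/traveling rides' does not hold → requirement n/a → met
8. third-party ride inspection 41 days ago vs limit 45 → met
9. daily inspection log audit 113 days ago vs limit 90 → not met
10. restraint system inspection 187 days ago vs limit 270 → met
Not met: 4, 9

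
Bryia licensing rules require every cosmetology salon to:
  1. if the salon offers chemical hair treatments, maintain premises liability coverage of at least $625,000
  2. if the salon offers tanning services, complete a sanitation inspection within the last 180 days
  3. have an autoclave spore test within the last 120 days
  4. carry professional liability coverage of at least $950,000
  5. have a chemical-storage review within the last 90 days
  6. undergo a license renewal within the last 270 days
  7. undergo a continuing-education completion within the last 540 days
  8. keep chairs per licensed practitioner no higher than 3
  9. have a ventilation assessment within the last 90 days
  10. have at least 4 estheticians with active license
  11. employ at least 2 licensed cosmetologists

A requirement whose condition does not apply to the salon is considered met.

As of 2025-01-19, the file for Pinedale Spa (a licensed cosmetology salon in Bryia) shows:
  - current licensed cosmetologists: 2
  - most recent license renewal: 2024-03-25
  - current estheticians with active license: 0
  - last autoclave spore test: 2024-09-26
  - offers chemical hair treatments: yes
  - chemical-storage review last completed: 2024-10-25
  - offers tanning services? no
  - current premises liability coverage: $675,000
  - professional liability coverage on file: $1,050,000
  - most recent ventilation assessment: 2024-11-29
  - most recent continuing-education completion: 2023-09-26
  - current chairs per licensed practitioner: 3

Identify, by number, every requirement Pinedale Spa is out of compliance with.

6, 10

1. condition 'offers chemical hair treatments' holds; premises liability coverage $675,000 ≥ $625,000 → met
2. condition 'offers tanning services' does not hold → requirement n/a → met
3. autoclave spore test 115 days ago vs limit 120 → met
4. professional liability coverage $1,050,000 ≥ $950,000 → met
5. chemical-storage review 86 days ago vs limit 90 → met
6. license renewal 300 days ago vs limit 270 → not met
7. continuing-education completion 481 days ago vs limit 540 → met
8. chairs per licensed practitioner 3 ≤ 3 → met
9. ventilation assessment 51 days ago vs limit 90 → met
10. estheticians with active license 0 < 4 → not met
11. licensed cosmetologists 2 ≥ 2 → met
Not met: 6, 10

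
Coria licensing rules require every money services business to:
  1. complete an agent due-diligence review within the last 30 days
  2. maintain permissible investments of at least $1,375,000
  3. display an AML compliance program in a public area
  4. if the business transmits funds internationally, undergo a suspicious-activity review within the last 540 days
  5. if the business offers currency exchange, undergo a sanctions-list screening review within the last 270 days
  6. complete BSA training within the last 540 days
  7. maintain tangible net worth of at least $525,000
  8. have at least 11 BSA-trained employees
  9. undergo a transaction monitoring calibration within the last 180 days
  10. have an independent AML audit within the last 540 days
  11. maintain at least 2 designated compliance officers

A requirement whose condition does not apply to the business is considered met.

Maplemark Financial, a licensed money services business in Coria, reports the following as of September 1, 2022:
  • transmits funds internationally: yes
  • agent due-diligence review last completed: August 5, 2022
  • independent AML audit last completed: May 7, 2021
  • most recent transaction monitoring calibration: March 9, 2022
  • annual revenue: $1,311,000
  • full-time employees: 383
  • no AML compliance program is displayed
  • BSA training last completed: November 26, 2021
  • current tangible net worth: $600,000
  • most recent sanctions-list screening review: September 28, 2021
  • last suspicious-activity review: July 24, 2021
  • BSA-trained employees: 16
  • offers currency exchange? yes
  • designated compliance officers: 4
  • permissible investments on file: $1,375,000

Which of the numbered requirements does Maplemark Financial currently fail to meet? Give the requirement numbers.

3, 5

1. agent due-diligence review 27 days ago vs limit 30 → met
2. permissible investments $1,375,000 ≥ $1,375,000 → met
3. AML compliance program absent → not met
4. condition 'transmits funds internationally' holds; suspicious-activity review 404 days ago vs limit 540 → met
5. condition 'offers currency exchange' holds; sanctions-list screening review 338 days ago vs limit 270 → not met
6. BSA training 279 days ago vs limit 540 → met
7. tangible net worth $600,000 ≥ $525,000 → met
8. BSA-trained employees 16 ≥ 11 → met
9. transaction monitoring calibration 176 days ago vs limit 180 → met
10. independent AML audit 482 days ago vs limit 540 → met
11. designated compliance officers 4 ≥ 2 → met
Not met: 3, 5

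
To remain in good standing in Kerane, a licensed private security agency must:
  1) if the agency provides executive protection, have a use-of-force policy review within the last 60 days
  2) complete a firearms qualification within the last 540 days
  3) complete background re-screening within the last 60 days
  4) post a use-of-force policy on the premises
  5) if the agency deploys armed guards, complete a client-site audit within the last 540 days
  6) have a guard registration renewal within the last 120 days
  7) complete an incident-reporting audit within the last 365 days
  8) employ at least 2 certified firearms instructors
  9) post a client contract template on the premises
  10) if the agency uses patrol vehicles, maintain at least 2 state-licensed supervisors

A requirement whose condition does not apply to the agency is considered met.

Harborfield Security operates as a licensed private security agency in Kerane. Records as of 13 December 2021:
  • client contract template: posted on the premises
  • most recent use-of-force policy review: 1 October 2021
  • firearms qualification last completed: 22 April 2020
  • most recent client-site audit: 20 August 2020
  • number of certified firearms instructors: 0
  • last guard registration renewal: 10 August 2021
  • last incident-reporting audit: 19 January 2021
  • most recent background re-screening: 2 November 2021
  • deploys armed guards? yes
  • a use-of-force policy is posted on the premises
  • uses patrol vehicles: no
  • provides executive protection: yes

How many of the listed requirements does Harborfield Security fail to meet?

4

1. condition 'provides executive protection' holds; use-of-force policy review 73 days ago vs limit 60 → not met
2. firearms qualification 600 days ago vs limit 540 → not met
3. background re-screening 41 days ago vs limit 60 → met
4. use-of-force policy present → met
5. condition 'deploys armed guards' holds; client-site audit 480 days ago vs limit 540 → met
6. guard registration renewal 125 days ago vs limit 120 → not met
7. incident-reporting audit 328 days ago vs limit 365 → met
8. certified firearms instructors 0 < 2 → not met
9. client contract template present → met
10. condition 'uses patrol vehicles' does not hold → requirement n/a → met
Not met: 4 of 10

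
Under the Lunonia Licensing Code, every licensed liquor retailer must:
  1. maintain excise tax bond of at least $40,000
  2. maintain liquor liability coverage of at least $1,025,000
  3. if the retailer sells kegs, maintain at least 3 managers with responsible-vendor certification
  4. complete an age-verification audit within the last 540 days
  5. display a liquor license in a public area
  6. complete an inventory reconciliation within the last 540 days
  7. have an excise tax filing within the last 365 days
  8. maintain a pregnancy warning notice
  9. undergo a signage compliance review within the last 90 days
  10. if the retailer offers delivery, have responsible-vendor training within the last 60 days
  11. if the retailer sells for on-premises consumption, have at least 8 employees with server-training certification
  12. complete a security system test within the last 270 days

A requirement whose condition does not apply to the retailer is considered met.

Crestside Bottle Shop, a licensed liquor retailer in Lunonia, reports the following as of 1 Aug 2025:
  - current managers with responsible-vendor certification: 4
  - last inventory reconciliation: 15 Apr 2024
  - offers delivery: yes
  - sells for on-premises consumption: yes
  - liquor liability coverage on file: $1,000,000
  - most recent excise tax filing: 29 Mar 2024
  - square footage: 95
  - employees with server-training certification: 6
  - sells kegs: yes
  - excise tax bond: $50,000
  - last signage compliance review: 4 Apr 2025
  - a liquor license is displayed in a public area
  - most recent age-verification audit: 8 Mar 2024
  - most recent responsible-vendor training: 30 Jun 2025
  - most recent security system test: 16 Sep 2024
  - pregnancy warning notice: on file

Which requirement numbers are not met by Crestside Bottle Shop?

2, 7, 9, 11, 12

1. excise tax bond $50,000 ≥ $40,000 → met
2. liquor liability coverage $1,000,000 < $1,025,000 → not met
3. condition 'sells kegs' holds; managers with responsible-vendor certification 4 ≥ 3 → met
4. age-verification audit 511 days ago vs limit 540 → met
5. liquor license present → met
6. inventory reconciliation 473 days ago vs limit 540 → met
7. excise tax filing 490 days ago vs limit 365 → not met
8. pregnancy warning notice present → met
9. signage compliance review 119 days ago vs limit 90 → not met
10. condition 'offers delivery' holds; responsible-vendor training 32 days ago vs limit 60 → met
11. condition 'sells for on-premises consumption' holds; employees with server-training certification 6 < 8 → not met
12. security system test 319 days ago vs limit 270 → not met
Not met: 2, 7, 9, 11, 12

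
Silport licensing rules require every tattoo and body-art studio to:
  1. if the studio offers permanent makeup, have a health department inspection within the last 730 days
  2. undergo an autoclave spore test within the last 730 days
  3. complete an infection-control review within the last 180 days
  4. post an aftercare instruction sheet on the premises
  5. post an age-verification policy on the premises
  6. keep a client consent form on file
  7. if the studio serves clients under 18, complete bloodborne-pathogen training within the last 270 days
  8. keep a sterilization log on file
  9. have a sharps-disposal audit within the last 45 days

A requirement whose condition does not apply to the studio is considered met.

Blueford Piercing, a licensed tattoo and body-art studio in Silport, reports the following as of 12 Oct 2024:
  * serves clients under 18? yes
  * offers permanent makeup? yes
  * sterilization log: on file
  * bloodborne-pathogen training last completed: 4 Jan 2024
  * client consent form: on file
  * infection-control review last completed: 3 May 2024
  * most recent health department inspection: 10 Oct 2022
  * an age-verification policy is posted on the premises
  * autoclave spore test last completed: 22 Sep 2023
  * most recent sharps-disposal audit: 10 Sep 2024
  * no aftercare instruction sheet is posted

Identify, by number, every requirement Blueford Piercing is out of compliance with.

1. condition 'offers permanent makeup' holds; health department inspection 733 days ago vs limit 730 → not met
2. autoclave spore test 386 days ago vs limit 730 → met
3. infection-control review 162 days ago vs limit 180 → met
4. aftercare instruction sheet absent → not met
5. age-verification policy present → met
6. client consent form present → met
7. condition 'serves clients under 18' holds; bloodborne-pathogen training 282 days ago vs limit 270 → not met
8. sterilization log present → met
9. sharps-disposal audit 32 days ago vs limit 45 → met
Not met: 1, 4, 7

1, 4, 7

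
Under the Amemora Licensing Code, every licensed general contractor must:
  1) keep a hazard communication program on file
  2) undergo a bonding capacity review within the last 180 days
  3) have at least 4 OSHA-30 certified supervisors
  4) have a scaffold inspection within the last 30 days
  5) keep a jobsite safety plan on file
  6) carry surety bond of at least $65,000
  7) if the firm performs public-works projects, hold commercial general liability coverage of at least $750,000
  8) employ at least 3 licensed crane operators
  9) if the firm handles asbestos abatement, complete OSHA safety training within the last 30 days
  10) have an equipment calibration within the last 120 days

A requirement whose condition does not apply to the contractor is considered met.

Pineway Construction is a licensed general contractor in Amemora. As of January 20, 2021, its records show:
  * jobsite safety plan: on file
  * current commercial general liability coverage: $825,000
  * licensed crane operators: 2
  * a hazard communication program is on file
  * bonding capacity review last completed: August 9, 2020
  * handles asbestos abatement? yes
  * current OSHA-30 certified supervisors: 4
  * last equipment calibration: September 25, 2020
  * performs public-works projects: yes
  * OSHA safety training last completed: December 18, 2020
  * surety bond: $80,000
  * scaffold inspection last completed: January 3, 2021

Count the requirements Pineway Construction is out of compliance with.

2

1. hazard communication program present → met
2. bonding capacity review 164 days ago vs limit 180 → met
3. OSHA-30 certified supervisors 4 ≥ 4 → met
4. scaffold inspection 17 days ago vs limit 30 → met
5. jobsite safety plan present → met
6. surety bond $80,000 ≥ $65,000 → met
7. condition 'performs public-works projects' holds; commercial general liability coverage $825,000 ≥ $750,000 → met
8. licensed crane operators 2 < 3 → not met
9. condition 'handles asbestos abatement' holds; OSHA safety training 33 days ago vs limit 30 → not met
10. equipment calibration 117 days ago vs limit 120 → met
Not met: 2 of 10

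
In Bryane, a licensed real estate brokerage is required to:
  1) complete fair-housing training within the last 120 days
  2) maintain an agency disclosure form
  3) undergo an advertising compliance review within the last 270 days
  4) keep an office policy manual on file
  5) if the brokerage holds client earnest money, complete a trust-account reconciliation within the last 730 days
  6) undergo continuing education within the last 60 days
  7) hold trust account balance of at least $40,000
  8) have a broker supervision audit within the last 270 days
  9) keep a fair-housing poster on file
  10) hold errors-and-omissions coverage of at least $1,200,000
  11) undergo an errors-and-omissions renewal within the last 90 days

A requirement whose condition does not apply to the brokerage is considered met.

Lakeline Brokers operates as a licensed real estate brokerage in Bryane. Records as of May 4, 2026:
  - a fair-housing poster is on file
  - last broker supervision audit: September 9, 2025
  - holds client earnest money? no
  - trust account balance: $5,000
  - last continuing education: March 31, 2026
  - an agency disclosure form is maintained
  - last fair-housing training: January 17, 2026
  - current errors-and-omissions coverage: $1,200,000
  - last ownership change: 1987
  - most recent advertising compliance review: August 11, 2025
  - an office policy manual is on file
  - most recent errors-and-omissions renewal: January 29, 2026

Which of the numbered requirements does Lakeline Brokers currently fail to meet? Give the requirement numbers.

7, 11

1. fair-housing training 107 days ago vs limit 120 → met
2. agency disclosure form present → met
3. advertising compliance review 266 days ago vs limit 270 → met
4. office policy manual present → met
5. condition 'holds client earnest money' does not hold → requirement n/a → met
6. continuing education 34 days ago vs limit 60 → met
7. trust account balance $5,000 < $40,000 → not met
8. broker supervision audit 237 days ago vs limit 270 → met
9. fair-housing poster present → met
10. errors-and-omissions coverage $1,200,000 ≥ $1,200,000 → met
11. errors-and-omissions renewal 95 days ago vs limit 90 → not met
Not met: 7, 11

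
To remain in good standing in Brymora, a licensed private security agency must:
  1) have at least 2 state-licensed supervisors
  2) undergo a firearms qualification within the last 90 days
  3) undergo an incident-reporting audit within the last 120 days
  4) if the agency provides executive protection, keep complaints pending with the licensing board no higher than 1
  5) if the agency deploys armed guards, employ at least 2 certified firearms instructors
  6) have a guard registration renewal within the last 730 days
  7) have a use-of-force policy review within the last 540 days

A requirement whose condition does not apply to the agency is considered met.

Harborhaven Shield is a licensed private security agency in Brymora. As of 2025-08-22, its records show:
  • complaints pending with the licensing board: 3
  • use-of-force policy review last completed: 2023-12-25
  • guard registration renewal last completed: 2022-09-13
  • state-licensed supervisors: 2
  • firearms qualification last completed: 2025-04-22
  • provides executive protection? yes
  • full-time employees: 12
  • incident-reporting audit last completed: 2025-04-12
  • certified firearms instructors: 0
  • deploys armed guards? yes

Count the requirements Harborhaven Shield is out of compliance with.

1. state-licensed supervisors 2 ≥ 2 → met
2. firearms qualification 122 days ago vs limit 90 → not met
3. incident-reporting audit 132 days ago vs limit 120 → not met
4. condition 'provides executive protection' holds; complaints pending with the licensing board 3 > 1 → not met
5. condition 'deploys armed guards' holds; certified firearms instructors 0 < 2 → not met
6. guard registration renewal 1074 days ago vs limit 730 → not met
7. use-of-force policy review 606 days ago vs limit 540 → not met
Not met: 6 of 7

6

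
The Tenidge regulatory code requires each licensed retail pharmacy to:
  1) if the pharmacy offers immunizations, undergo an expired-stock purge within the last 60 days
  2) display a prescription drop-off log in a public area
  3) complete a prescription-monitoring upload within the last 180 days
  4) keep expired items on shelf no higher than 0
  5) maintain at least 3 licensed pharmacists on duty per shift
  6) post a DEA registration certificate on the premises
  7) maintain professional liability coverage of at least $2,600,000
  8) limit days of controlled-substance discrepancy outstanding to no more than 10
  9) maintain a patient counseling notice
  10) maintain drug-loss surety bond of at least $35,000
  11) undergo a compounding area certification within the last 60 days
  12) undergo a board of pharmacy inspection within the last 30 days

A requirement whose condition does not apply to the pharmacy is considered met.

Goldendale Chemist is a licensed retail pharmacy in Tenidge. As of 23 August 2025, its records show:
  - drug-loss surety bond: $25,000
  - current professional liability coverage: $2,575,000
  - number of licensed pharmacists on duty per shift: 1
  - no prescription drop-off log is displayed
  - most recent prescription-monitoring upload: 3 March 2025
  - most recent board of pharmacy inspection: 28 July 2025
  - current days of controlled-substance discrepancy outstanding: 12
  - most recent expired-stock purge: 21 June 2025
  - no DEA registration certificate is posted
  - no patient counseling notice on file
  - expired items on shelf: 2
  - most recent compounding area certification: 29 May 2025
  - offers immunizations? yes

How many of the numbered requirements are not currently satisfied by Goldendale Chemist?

1. condition 'offers immunizations' holds; expired-stock purge 63 days ago vs limit 60 → not met
2. prescription drop-off log absent → not met
3. prescription-monitoring upload 173 days ago vs limit 180 → met
4. expired items on shelf 2 > 0 → not met
5. licensed pharmacists on duty per shift 1 < 3 → not met
6. DEA registration certificate absent → not met
7. professional liability coverage $2,575,000 < $2,600,000 → not met
8. days of controlled-substance discrepancy outstanding 12 > 10 → not met
9. patient counseling notice absent → not met
10. drug-loss surety bond $25,000 < $35,000 → not met
11. compounding area certification 86 days ago vs limit 60 → not met
12. board of pharmacy inspection 26 days ago vs limit 30 → met
Not met: 10 of 12

10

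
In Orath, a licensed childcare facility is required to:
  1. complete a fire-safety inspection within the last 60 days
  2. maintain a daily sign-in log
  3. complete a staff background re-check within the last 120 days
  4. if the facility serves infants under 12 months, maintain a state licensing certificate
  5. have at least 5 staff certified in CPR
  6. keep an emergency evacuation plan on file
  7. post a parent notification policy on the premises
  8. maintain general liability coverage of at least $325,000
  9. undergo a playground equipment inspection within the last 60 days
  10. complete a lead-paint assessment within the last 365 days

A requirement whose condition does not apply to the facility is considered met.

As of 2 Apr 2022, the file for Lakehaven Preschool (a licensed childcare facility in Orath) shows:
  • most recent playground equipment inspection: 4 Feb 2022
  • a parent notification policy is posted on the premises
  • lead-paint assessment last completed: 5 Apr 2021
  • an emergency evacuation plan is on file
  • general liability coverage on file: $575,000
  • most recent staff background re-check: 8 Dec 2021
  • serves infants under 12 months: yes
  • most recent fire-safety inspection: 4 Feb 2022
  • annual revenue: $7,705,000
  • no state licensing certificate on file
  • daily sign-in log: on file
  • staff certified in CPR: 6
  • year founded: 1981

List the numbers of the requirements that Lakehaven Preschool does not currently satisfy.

1. fire-safety inspection 57 days ago vs limit 60 → met
2. daily sign-in log present → met
3. staff background re-check 115 days ago vs limit 120 → met
4. condition 'serves infants under 12 months' holds; state licensing certificate absent → not met
5. staff certified in CPR 6 ≥ 5 → met
6. emergency evacuation plan present → met
7. parent notification policy present → met
8. general liability coverage $575,000 ≥ $325,000 → met
9. playground equipment inspection 57 days ago vs limit 60 → met
10. lead-paint assessment 362 days ago vs limit 365 → met
Not met: 4

4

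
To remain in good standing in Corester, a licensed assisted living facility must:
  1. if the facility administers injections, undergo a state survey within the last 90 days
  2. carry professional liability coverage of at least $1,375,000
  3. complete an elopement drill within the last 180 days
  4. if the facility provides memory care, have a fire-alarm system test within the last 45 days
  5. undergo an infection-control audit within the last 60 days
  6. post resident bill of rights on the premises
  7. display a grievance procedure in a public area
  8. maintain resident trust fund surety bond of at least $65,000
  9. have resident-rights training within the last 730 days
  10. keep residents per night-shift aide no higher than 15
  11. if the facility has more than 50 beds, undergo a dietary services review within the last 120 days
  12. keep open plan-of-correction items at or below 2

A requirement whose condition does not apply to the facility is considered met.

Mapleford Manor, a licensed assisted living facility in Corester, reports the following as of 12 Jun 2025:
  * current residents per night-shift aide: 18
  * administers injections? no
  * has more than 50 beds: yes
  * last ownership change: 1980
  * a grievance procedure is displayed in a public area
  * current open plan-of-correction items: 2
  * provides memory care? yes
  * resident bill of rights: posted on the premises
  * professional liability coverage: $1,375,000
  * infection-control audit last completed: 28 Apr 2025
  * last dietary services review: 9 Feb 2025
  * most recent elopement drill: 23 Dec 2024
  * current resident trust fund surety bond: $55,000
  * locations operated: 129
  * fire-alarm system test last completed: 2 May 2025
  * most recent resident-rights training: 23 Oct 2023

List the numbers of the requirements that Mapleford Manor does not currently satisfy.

1. condition 'administers injections' does not hold → requirement n/a → met
2. professional liability coverage $1,375,000 ≥ $1,375,000 → met
3. elopement drill 171 days ago vs limit 180 → met
4. condition 'provides memory care' holds; fire-alarm system test 41 days ago vs limit 45 → met
5. infection-control audit 45 days ago vs limit 60 → met
6. resident bill of rights present → met
7. grievance procedure present → met
8. resident trust fund surety bond $55,000 < $65,000 → not met
9. resident-rights training 598 days ago vs limit 730 → met
10. residents per night-shift aide 18 > 15 → not met
11. condition 'has more than 50 beds' holds; dietary services review 123 days ago vs limit 120 → not met
12. open plan-of-correction items 2 ≤ 2 → met
Not met: 8, 10, 11

8, 10, 11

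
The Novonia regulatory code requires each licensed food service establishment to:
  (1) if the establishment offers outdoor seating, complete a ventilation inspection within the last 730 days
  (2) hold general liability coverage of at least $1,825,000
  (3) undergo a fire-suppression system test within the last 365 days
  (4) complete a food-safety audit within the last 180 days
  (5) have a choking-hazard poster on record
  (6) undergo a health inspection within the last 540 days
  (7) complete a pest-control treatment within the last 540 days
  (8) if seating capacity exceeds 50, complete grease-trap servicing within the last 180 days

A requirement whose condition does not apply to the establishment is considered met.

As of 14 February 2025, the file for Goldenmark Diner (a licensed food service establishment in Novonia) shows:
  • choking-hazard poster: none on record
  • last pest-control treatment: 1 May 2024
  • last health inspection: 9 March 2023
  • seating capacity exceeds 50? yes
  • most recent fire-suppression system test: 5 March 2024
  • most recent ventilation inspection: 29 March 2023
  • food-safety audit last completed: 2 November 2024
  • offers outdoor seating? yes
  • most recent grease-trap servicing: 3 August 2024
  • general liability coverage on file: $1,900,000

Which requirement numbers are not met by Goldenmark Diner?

1. condition 'offers outdoor seating' holds; ventilation inspection 688 days ago vs limit 730 → met
2. general liability coverage $1,900,000 ≥ $1,825,000 → met
3. fire-suppression system test 346 days ago vs limit 365 → met
4. food-safety audit 104 days ago vs limit 180 → met
5. choking-hazard poster absent → not met
6. health inspection 708 days ago vs limit 540 → not met
7. pest-control treatment 289 days ago vs limit 540 → met
8. condition 'seating capacity exceeds 50' holds; grease-trap servicing 195 days ago vs limit 180 → not met
Not met: 5, 6, 8

5, 6, 8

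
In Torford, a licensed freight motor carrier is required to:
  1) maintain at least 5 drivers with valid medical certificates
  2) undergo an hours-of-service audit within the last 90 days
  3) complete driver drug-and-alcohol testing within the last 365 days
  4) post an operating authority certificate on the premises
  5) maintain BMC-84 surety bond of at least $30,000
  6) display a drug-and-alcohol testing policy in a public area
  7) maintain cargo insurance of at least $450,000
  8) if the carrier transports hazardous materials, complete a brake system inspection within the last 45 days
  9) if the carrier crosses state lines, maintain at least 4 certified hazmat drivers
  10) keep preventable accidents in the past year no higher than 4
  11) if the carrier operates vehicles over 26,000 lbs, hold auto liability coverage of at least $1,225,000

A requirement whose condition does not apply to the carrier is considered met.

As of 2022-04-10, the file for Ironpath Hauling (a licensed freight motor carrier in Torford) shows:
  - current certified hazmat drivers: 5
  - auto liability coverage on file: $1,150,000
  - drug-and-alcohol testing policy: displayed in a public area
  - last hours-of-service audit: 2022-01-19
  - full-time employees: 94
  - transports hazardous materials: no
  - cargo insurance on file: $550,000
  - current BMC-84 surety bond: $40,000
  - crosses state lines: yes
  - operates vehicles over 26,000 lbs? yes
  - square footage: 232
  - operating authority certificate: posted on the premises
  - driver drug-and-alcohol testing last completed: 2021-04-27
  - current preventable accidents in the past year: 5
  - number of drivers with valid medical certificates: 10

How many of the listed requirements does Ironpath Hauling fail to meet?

2

1. drivers with valid medical certificates 10 ≥ 5 → met
2. hours-of-service audit 81 days ago vs limit 90 → met
3. driver drug-and-alcohol testing 348 days ago vs limit 365 → met
4. operating authority certificate present → met
5. BMC-84 surety bond $40,000 ≥ $30,000 → met
6. drug-and-alcohol testing policy present → met
7. cargo insurance $550,000 ≥ $450,000 → met
8. condition 'transports hazardous materials' does not hold → requirement n/a → met
9. condition 'crosses state lines' holds; certified hazmat drivers 5 ≥ 4 → met
10. preventable accidents in the past year 5 > 4 → not met
11. condition 'operates vehicles over 26,000 lbs' holds; auto liability coverage $1,150,000 < $1,225,000 → not met
Not met: 2 of 11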